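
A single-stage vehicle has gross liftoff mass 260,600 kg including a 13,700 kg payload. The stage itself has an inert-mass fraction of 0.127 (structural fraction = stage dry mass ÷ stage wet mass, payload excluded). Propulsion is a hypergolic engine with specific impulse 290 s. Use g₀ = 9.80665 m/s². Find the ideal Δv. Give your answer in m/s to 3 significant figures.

Stage wet mass = m₀ − payload = 260,600 − 13,700 = 246,900 kg.
Stage dry mass = ε × stage wet mass = 0.127 × 246,900 = 31,356.3 kg.
Burnout mass m_f = stage dry + payload = 31,356.3 + 13,700 = 45,056.3 kg.
v_e = Isp · g₀ = 290 × 9.80665 = 2843.9 m/s.
Δv = v_e · ln(260,600/45,056.3) = 2843.9 × ln(5.784) = 2843.9 × 1.7551 ≈ 4991 m/s.

Δv ≈ 4990 m/s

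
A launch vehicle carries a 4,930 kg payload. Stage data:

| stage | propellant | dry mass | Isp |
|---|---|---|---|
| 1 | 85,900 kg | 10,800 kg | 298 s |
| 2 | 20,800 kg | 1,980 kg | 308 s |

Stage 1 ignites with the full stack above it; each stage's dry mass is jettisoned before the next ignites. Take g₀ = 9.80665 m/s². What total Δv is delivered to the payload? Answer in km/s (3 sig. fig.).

Ignition mass of stage 1 = 85,900+10,800 + 20,800+1,980 + 4,930 = 124,410 kg.
Stage 1: m₀ = 124,410 kg, m_f = 124,410 − 85,900 = 38,510 kg; Δv = 298×9.80665×ln(3.231) = 2922.4×1.1727 ≈ 3427 m/s.
Stage 2: m₀ = 27,710 kg, m_f = 27,710 − 20,800 = 6,910 kg; Δv = 308×9.80665×ln(4.01) = 3020.4×1.3888 ≈ 4195 m/s.
Total Δv = 3427 + 4195 = 7622 m/s.

Δv ≈ 7.62 km/s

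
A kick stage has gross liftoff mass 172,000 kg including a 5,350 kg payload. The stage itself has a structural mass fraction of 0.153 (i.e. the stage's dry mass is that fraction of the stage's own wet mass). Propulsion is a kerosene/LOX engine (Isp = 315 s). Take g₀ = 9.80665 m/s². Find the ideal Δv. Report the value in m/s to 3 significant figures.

Δv ≈ 5310 m/s

Stage wet mass = m₀ − payload = 172,000 − 5,350 = 166,650 kg.
Stage dry mass = ε × stage wet mass = 0.153 × 166,650 = 25,497.5 kg.
Burnout mass m_f = stage dry + payload = 25,497.5 + 5,350 = 30,847.5 kg.
v_e = Isp · g₀ = 315 × 9.80665 = 3089.1 m/s.
By the Tsiolkovsky rocket equation, Δv = v_e · ln(172,000/30,847.5) = 3089.1 × ln(5.576) = 3089.1 × 1.7184 ≈ 5308 m/s.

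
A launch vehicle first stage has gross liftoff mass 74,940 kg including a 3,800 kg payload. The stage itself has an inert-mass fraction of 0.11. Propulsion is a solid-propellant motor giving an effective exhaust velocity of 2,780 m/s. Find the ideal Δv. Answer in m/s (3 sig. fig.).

Stage wet mass = m₀ − payload = 74,940 − 3,800 = 71,140 kg.
Stage dry mass = ε × stage wet mass = 0.11 × 71,140 = 7,825.4 kg.
Burnout mass m_f = stage dry + payload = 7,825.4 + 3,800 = 11,625.4 kg.
Δv = v_e · ln(74,940/11,625.4) = 2780.0 × ln(6.446) = 2780.0 × 1.8635 ≈ 5181 m/s.

Δv ≈ 5180 m/s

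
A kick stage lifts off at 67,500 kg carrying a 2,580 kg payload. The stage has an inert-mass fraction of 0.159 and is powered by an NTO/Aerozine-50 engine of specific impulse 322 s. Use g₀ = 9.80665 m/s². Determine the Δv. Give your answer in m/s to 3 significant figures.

Δv ≈ 5230 m/s

Stage wet mass = m₀ − payload = 67,500 − 2,580 = 64,920 kg.
Stage dry mass = ε × stage wet mass = 0.159 × 64,920 = 10,322.3 kg.
Burnout mass m_f = stage dry + payload = 10,322.3 + 2,580 = 12,902.3 kg.
v_e = Isp · g₀ = 322 × 9.80665 = 3157.7 m/s.
Using Δv = v_e ln(m₀/m_f): Δv = v_e · ln(67,500/12,902.3) = 3157.7 × ln(5.232) = 3157.7 × 1.6547 ≈ 5225 m/s.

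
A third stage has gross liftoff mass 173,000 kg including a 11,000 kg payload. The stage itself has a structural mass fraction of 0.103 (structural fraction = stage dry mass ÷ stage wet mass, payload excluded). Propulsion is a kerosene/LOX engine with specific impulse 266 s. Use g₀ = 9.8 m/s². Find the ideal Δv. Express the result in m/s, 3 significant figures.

Δv ≈ 4780 m/s

Stage wet mass = m₀ − payload = 173,000 − 11,000 = 162,000 kg.
Stage dry mass = ε × stage wet mass = 0.103 × 162,000 = 16,686 kg.
Burnout mass m_f = stage dry + payload = 16,686 + 11,000 = 27,686 kg.
v_e = Isp · g₀ = 266 × 9.8 = 2606.8 m/s.
Δv = v_e · ln(173,000/27,686) = 2606.8 × ln(6.249) = 2606.8 × 1.8324 ≈ 4777 m/s.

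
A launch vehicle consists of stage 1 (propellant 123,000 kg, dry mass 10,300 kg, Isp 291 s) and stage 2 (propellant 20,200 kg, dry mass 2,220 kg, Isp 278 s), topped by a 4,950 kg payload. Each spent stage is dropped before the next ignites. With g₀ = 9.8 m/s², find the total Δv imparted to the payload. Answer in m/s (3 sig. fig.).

Ignition mass of stage 1 = 123,000+10,300 + 20,200+2,220 + 4,950 = 160,670 kg.
Stage 1: m₀ = 160,670 kg, m_f = 160,670 − 123,000 = 37,670 kg; Δv = 291×9.8×ln(4.265) = 2851.8×1.4505 ≈ 4137 m/s.
Stage 2: m₀ = 27,370 kg, m_f = 27,370 − 20,200 = 7,170 kg; Δv = 278×9.8×ln(3.817) = 2724.4×1.3395 ≈ 3649 m/s.
Total Δv = 4137 + 3649 = 7786 m/s.

Δv ≈ 7790 m/s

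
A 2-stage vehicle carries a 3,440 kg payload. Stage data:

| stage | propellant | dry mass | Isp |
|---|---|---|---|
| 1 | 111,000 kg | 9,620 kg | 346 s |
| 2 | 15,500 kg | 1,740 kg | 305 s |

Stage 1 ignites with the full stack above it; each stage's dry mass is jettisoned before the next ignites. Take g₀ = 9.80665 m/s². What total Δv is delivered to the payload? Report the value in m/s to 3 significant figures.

Ignition mass of stage 1 = 111,000+9,620 + 15,500+1,740 + 3,440 = 141,300 kg.
Stage 1: m₀ = 141,300 kg, m_f = 141,300 − 111,000 = 30,300 kg; Δv = 346×9.80665×ln(4.663) = 3393.1×1.5397 ≈ 5224 m/s.
Stage 2: m₀ = 20,680 kg, m_f = 20,680 − 15,500 = 5,180 kg; Δv = 305×9.80665×ln(3.992) = 2991.0×1.3844 ≈ 4141 m/s.
Total Δv = 5224 + 4141 = 9365 m/s.

Δv ≈ 9370 m/s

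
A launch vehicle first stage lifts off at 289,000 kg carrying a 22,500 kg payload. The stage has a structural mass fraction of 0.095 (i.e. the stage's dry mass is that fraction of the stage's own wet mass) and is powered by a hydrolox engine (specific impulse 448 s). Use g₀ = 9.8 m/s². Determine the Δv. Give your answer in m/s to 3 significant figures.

Δv ≈ 7900 m/s

Stage wet mass = m₀ − payload = 289,000 − 22,500 = 266,500 kg.
Stage dry mass = ε × stage wet mass = 0.095 × 266,500 = 25,317.5 kg.
Burnout mass m_f = stage dry + payload = 25,317.5 + 22,500 = 47,817.5 kg.
v_e = Isp · g₀ = 448 × 9.8 = 4390.4 m/s.
Δv = v_e · ln(289,000/47,817.5) = 4390.4 × ln(6.044) = 4390.4 × 1.7990 ≈ 7898 m/s.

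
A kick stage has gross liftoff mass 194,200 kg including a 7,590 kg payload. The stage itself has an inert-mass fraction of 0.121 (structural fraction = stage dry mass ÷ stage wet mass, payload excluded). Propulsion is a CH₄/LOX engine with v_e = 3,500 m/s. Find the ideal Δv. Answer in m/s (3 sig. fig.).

Δv ≈ 6520 m/s

Stage wet mass = m₀ − payload = 194,200 − 7,590 = 186,610 kg.
Stage dry mass = ε × stage wet mass = 0.121 × 186,610 = 22,579.8 kg.
Burnout mass m_f = stage dry + payload = 22,579.8 + 7,590 = 30,169.8 kg.
Δv = v_e · ln(194,200/30,169.8) = 3500.0 × ln(6.437) = 3500.0 × 1.8620 ≈ 6517 m/s.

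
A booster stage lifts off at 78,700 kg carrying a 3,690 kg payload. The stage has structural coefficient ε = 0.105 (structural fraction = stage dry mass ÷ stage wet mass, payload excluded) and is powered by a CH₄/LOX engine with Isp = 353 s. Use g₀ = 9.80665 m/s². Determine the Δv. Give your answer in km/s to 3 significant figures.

Stage wet mass = m₀ − payload = 78,700 − 3,690 = 75,010 kg.
Stage dry mass = ε × stage wet mass = 0.105 × 75,010 = 7,876.05 kg.
Burnout mass m_f = stage dry + payload = 7,876.05 + 3,690 = 11,566.05 kg.
v_e = Isp · g₀ = 353 × 9.80665 = 3461.7 m/s.
Δv = v_e · ln(78,700/11,566.05) = 3461.7 × ln(6.804) = 3461.7 × 1.9176 ≈ 6638 m/s.

Δv ≈ 6.64 km/s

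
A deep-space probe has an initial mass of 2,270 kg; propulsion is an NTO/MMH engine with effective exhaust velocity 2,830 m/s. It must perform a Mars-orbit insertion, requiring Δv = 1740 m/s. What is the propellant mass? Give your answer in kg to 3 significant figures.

m₀/m_f = exp(Δv / v_e) = exp(1740 / 2830.0) = exp(0.6148) = 1.8494.
m_f = 2,270 / 1.8494 = 1,227.43 kg, so propellant = m₀ − m_f = 2,270 − 1,227.43 = 1,042.57 kg.

propellant mass ≈ 1040 kg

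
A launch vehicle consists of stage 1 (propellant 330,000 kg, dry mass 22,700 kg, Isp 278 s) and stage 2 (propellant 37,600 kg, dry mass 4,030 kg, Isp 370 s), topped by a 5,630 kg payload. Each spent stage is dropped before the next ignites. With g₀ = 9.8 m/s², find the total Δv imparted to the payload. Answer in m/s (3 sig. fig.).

Ignition mass of stage 1 = 330,000+22,700 + 37,600+4,030 + 5,630 = 399,960 kg.
Stage 1: m₀ = 399,960 kg, m_f = 399,960 − 330,000 = 69,960 kg; Δv = 278×9.8×ln(5.717) = 2724.4×1.7434 ≈ 4750 m/s.
Stage 2: m₀ = 47,260 kg, m_f = 47,260 − 37,600 = 9,660 kg; Δv = 370×9.8×ln(4.892) = 3626.0×1.5877 ≈ 5757 m/s.
Total Δv = 4750 + 5757 = 10507 m/s.

Δv ≈ 10500 m/s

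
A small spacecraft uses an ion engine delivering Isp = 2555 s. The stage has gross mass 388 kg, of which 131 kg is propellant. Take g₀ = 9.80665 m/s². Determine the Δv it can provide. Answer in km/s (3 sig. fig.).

v_e = Isp · g₀ = 2555 × 9.80665 = 25056.0 m/s.
m_f = m₀ − m_prop = 388 − 131 = 257 kg.
Δv = v_e · ln(m₀/m_f) = 25056.0 × ln(1.51) = 25056.0 × 0.4119 ≈ 10321.3 m/s.

Δv ≈ 10.3 km/s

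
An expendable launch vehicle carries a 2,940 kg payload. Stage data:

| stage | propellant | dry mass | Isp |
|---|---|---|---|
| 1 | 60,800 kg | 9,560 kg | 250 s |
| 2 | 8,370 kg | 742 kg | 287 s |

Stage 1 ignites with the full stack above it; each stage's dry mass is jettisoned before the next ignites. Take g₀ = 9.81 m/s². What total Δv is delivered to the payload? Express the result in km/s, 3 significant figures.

Δv ≈ 6.62 km/s

Ignition mass of stage 1 = 60,800+9,560 + 8,370+742 + 2,940 = 82,412 kg.
Stage 1: m₀ = 82,412 kg, m_f = 82,412 − 60,800 = 21,612 kg; Δv = 250×9.81×ln(3.813) = 2452.5×1.3385 ≈ 3283 m/s.
Stage 2: m₀ = 12,052 kg, m_f = 12,052 − 8,370 = 3,682 kg; Δv = 287×9.81×ln(3.273) = 2815.5×1.1858 ≈ 3339 m/s.
Total Δv = 3283 + 3339 = 6622 m/s.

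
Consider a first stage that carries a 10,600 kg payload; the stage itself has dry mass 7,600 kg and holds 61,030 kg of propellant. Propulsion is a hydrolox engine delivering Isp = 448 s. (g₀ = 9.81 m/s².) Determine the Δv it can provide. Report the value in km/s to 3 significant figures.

v_e = Isp · g₀ = 448 × 9.81 = 4394.9 m/s.
m₀ = payload + dry + propellant = 10,600 + 7,600 + 61,030 = 79,230 kg.
m_f = payload + dry = 10,600 + 7,600 = 18,200 kg.
Rocket equation: Δv = v_e · ln(m₀/m_f) = 4394.9 × ln(4.353) = 4394.9 × 1.4709 ≈ 6464.6 m/s.

Δv ≈ 6.46 km/s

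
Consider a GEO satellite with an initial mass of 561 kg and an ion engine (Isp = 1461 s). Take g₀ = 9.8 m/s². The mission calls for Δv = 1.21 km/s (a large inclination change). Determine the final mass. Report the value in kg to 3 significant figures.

v_e = Isp · g₀ = 1461 × 9.8 = 14317.8 m/s.
From the ideal rocket equation, m₀/m_f = exp(Δv / v_e) = exp(1210 / 14317.8) = exp(0.0845) = 1.0882.
m_f = m₀ / 1.0882 = 561 / 1.0882 = 515.53 kg.

final mass ≈ 516 kg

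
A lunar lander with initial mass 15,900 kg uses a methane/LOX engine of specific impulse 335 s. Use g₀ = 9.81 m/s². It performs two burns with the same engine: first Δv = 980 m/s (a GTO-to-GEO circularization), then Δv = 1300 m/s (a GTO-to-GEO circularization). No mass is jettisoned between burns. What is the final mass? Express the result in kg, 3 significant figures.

v_e = Isp · g₀ = 335 × 9.81 = 3286.4 m/s.
After the first burn: m = 15900 × exp(−980/3286.4) = 15900 × 0.74215 = 11,800.2 kg.
After the second burn: m = 11,800.2 × exp(−1300/3286.4) = 11,800.2 × 0.67329 = 7,944.96 kg.

final mass ≈ 7940 kg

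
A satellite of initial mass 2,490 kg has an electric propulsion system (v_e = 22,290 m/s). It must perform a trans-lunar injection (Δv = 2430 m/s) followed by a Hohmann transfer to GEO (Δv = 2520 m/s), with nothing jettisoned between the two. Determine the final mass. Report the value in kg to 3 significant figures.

final mass ≈ 1990 kg

After the first burn: m = 2490 × exp(−2430/22290.0) = 2490 × 0.89671 = 2,232.81 kg.
After the second burn: m = 2,232.81 × exp(−2520/22290.0) = 2,232.81 × 0.89310 = 1,994.12 kg.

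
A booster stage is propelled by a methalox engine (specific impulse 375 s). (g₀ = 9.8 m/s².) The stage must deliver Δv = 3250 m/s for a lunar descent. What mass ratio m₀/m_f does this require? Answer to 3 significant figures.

v_e = Isp · g₀ = 375 × 9.8 = 3675.0 m/s.
Using Δv = v_e ln(m₀/m_f): m₀/m_f = exp(Δv / v_e) = exp(3250 / 3675.0) = exp(0.8844) = 2.4214.

mass ratio ≈ 2.42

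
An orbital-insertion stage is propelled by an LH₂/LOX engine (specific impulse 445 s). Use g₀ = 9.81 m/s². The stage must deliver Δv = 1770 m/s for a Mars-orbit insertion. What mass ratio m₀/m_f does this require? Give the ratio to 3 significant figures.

v_e = Isp · g₀ = 445 × 9.81 = 4365.4 m/s.
m₀/m_f = exp(Δv / v_e) = exp(1770 / 4365.4) = exp(0.4055) = 1.5000.

mass ratio ≈ 1.50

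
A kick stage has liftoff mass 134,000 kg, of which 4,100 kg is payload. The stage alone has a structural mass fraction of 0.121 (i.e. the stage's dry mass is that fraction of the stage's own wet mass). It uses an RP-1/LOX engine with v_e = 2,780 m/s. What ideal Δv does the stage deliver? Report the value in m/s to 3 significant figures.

Stage wet mass = m₀ − payload = 134,000 − 4,100 = 129,900 kg.
Stage dry mass = ε × stage wet mass = 0.121 × 129,900 = 15,717.9 kg.
Burnout mass m_f = stage dry + payload = 15,717.9 + 4,100 = 19,817.9 kg.
From the ideal rocket equation, Δv = v_e · ln(134,000/19,817.9) = 2780.0 × ln(6.762) = 2780.0 × 1.9113 ≈ 5313 m/s.

Δv ≈ 5310 m/s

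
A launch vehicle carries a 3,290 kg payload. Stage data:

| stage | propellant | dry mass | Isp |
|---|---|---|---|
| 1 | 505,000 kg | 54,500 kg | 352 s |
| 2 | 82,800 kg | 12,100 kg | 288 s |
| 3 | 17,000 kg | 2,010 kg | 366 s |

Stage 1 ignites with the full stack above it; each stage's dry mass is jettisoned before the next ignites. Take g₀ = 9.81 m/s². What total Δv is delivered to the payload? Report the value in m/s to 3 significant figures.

Ignition mass of stage 1 = 505,000+54,500 + 82,800+12,100 + 17,000+2,010 + 3,290 = 676,700 kg.
Stage 1: m₀ = 676,700 kg, m_f = 676,700 − 505,000 = 171,700 kg; Δv = 352×9.81×ln(3.941) = 3453.1×1.3715 ≈ 4736 m/s.
Stage 2: m₀ = 117,200 kg, m_f = 117,200 − 82,800 = 34,400 kg; Δv = 288×9.81×ln(3.407) = 2825.3×1.2258 ≈ 3463 m/s.
Stage 3: m₀ = 22,300 kg, m_f = 22,300 − 17,000 = 5,300 kg; Δv = 366×9.81×ln(4.208) = 3590.5×1.4369 ≈ 5159 m/s.
Total Δv = 4736 + 3463 + 5159 = 13358 m/s.

Δv ≈ 13400 m/s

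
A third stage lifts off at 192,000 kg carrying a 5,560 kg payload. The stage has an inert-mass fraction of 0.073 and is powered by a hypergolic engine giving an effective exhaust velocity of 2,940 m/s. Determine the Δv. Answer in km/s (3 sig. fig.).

Stage wet mass = m₀ − payload = 192,000 − 5,560 = 186,440 kg.
Stage dry mass = ε × stage wet mass = 0.073 × 186,440 = 13,610.1 kg.
Burnout mass m_f = stage dry + payload = 13,610.1 + 5,560 = 19,170.1 kg.
Rocket equation: Δv = v_e · ln(192,000/19,170.1) = 2940.0 × ln(10.02) = 2940.0 × 2.3041 ≈ 6774 m/s.

Δv ≈ 6.77 km/s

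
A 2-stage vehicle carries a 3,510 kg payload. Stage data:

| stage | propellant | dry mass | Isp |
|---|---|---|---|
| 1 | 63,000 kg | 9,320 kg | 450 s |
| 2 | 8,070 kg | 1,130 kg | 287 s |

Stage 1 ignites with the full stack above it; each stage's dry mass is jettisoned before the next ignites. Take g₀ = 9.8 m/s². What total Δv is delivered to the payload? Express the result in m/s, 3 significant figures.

Ignition mass of stage 1 = 63,000+9,320 + 8,070+1,130 + 3,510 = 85,030 kg.
Stage 1: m₀ = 85,030 kg, m_f = 85,030 − 63,000 = 22,030 kg; Δv = 450×9.8×ln(3.86) = 4410.0×1.3506 ≈ 5956 m/s.
Stage 2: m₀ = 12,710 kg, m_f = 12,710 − 8,070 = 4,640 kg; Δv = 287×9.8×ln(2.739) = 2812.6×1.0077 ≈ 2834 m/s.
Total Δv = 5956 + 2834 = 8790 m/s.

Δv ≈ 8790 m/s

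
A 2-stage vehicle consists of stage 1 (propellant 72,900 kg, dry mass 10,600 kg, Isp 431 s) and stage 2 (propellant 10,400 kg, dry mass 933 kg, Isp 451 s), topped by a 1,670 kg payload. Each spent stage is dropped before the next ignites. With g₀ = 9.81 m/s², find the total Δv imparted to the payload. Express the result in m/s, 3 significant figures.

Ignition mass of stage 1 = 72,900+10,600 + 10,400+933 + 1,670 = 96,503 kg.
Stage 1: m₀ = 96,503 kg, m_f = 96,503 − 72,900 = 23,603 kg; Δv = 431×9.81×ln(4.089) = 4228.1×1.4082 ≈ 5954 m/s.
Stage 2: m₀ = 13,003 kg, m_f = 13,003 − 10,400 = 2,603 kg; Δv = 451×9.81×ln(4.995) = 4424.3×1.6085 ≈ 7117 m/s.
Total Δv = 5954 + 7117 = 13071 m/s.

Δv ≈ 13100 m/s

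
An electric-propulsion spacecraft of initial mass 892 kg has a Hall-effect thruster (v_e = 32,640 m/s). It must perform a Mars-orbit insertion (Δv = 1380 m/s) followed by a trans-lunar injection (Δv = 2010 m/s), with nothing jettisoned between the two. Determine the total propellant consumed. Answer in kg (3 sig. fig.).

After the first burn: m = 892 × exp(−1380/32640.0) = 892 × 0.95860 = 855.071 kg.
After the second burn: m = 855.071 × exp(−2010/32640.0) = 855.071 × 0.94028 = 804.006 kg.
Total propellant = m₀ − m_final = 892 − 804.006 = 87.994 kg.

total propellant consumed ≈ 88.0 kg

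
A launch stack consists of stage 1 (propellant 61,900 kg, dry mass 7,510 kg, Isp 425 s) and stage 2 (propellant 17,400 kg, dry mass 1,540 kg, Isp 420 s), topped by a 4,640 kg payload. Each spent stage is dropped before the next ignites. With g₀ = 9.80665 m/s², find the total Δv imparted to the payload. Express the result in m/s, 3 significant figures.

Ignition mass of stage 1 = 61,900+7,510 + 17,400+1,540 + 4,640 = 92,990 kg.
Stage 1: m₀ = 92,990 kg, m_f = 92,990 − 61,900 = 31,090 kg; Δv = 425×9.80665×ln(2.991) = 4167.8×1.0956 ≈ 4566 m/s.
Stage 2: m₀ = 23,580 kg, m_f = 23,580 − 17,400 = 6,180 kg; Δv = 420×9.80665×ln(3.816) = 4118.8×1.3391 ≈ 5515 m/s.
Total Δv = 4566 + 5515 = 10081 m/s.

Δv ≈ 10100 m/s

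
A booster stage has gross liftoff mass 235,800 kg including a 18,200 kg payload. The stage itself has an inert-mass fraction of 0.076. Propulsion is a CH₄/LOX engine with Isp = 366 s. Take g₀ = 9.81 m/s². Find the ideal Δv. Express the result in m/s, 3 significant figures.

Stage wet mass = m₀ − payload = 235,800 − 18,200 = 217,600 kg.
Stage dry mass = ε × stage wet mass = 0.076 × 217,600 = 16,537.6 kg.
Burnout mass m_f = stage dry + payload = 16,537.6 + 18,200 = 34,737.6 kg.
v_e = Isp · g₀ = 366 × 9.81 = 3590.5 m/s.
By the Tsiolkovsky rocket equation, Δv = v_e · ln(235,800/34,737.6) = 3590.5 × ln(6.788) = 3590.5 × 1.9152 ≈ 6876 m/s.

Δv ≈ 6880 m/s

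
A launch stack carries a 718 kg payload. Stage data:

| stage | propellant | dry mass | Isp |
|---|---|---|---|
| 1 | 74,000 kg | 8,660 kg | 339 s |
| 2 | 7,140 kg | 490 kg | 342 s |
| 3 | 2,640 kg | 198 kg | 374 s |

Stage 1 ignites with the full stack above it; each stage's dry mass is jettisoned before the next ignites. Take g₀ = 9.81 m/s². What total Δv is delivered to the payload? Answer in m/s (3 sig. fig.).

Ignition mass of stage 1 = 74,000+8,660 + 7,140+490 + 2,640+198 + 718 = 93,846 kg.
Stage 1: m₀ = 93,846 kg, m_f = 93,846 − 74,000 = 19,846 kg; Δv = 339×9.81×ln(4.729) = 3325.6×1.5537 ≈ 5167 m/s.
Stage 2: m₀ = 11,186 kg, m_f = 11,186 − 7,140 = 4,046 kg; Δv = 342×9.81×ln(2.765) = 3355.0×1.0169 ≈ 3412 m/s.
Stage 3: m₀ = 3,556 kg, m_f = 3,556 − 2,640 = 916 kg; Δv = 374×9.81×ln(3.882) = 3668.9×1.3564 ≈ 4976 m/s.
Total Δv = 5167 + 3412 + 4976 = 13555 m/s.

Δv ≈ 13600 m/s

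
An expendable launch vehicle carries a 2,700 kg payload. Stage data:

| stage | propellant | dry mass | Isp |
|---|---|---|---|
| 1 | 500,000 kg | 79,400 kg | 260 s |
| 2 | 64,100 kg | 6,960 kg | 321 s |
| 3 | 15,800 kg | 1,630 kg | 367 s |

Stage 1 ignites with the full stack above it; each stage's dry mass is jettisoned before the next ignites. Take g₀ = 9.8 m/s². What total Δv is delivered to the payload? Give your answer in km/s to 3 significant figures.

Δv ≈ 12.8 km/s

Ignition mass of stage 1 = 500,000+79,400 + 64,100+6,960 + 15,800+1,630 + 2,700 = 670,590 kg.
Stage 1: m₀ = 670,590 kg, m_f = 670,590 − 500,000 = 170,590 kg; Δv = 260×9.8×ln(3.931) = 2548.0×1.3689 ≈ 3488 m/s.
Stage 2: m₀ = 91,190 kg, m_f = 91,190 − 64,100 = 27,090 kg; Δv = 321×9.8×ln(3.366) = 3145.8×1.2138 ≈ 3818 m/s.
Stage 3: m₀ = 20,130 kg, m_f = 20,130 − 15,800 = 4,330 kg; Δv = 367×9.8×ln(4.649) = 3596.6×1.5366 ≈ 5527 m/s.
Total Δv = 3488 + 3818 + 5527 = 12833 m/s.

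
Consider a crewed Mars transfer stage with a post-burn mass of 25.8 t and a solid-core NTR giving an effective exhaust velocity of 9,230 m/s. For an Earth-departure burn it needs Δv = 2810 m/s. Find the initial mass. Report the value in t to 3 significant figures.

initial mass ≈ 35.0 t

m₀/m_f = exp(Δv / v_e) = exp(2810 / 9230.0) = exp(0.3044) = 1.3559.
m₀ = m_f × 1.3559 = 25.8 × 1.3559 = 34.9822 t.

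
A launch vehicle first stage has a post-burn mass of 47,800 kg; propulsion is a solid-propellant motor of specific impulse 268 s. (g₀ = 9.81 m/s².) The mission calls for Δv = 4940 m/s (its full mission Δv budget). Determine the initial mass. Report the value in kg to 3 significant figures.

v_e = Isp · g₀ = 268 × 9.81 = 2629.1 m/s.
Rocket equation: m₀/m_f = exp(Δv / v_e) = exp(4940 / 2629.1) = exp(1.8790) = 6.5469.
m₀ = m_f × 6.5469 = 47,800 × 6.5469 = 312,942 kg.

initial mass ≈ 313000 kg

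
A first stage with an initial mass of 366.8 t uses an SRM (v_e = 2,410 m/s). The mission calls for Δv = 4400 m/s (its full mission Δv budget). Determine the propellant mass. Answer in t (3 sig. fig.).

propellant mass ≈ 308 t

Using Δv = v_e ln(m₀/m_f): m₀/m_f = exp(Δv / v_e) = exp(4400 / 2410.0) = exp(1.8257) = 6.2073.
m_f = 366.8 / 6.2073 = 59.0917 t, so propellant = m₀ − m_f = 366.8 − 59.0917 = 307.7083 t.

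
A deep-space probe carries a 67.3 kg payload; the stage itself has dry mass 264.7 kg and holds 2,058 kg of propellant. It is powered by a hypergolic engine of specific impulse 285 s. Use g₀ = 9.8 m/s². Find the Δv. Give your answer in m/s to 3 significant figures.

v_e = Isp · g₀ = 285 × 9.8 = 2793.0 m/s.
m₀ = payload + dry + propellant = 67.3 + 264.7 + 2,058 = 2,390 kg.
m_f = payload + dry = 67.3 + 264.7 = 332 kg.
Rocket equation: Δv = v_e · ln(m₀/m_f) = 2793.0 × ln(7.199) = 2793.0 × 1.9739 ≈ 5513.1 m/s.

Δv ≈ 5510 m/s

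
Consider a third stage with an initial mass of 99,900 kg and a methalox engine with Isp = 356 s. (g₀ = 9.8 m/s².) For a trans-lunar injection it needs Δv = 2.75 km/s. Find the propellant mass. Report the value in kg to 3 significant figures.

v_e = Isp · g₀ = 356 × 9.8 = 3488.8 m/s.
Rocket equation: m₀/m_f = exp(Δv / v_e) = exp(2750 / 3488.8) = exp(0.7882) = 2.1995.
m_f = 99,900 / 2.1995 = 45,419.4 kg, so propellant = m₀ − m_f = 99,900 − 45,419.4 = 54,480.6 kg.

propellant mass ≈ 54500 kg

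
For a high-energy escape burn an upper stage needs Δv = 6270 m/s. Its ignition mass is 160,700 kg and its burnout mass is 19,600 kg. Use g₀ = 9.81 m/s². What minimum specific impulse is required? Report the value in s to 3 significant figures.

Isp ≈ 304 s

ln(m₀/m_f) = ln(160700/19600) = ln(8.199) = 2.1040.
Rocket equation: v_e = Δv / ln(m₀/m_f) = 6270 / 2.1040 = 2980.0 m/s.
Isp = v_e / g₀ = 2980.0 / 9.81 = 303.8 s.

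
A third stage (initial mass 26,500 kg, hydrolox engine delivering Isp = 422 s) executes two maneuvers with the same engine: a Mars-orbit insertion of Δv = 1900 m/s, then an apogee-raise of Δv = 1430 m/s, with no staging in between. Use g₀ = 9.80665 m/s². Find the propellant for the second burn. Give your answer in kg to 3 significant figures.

propellant for the second burn ≈ 4890 kg

v_e = Isp · g₀ = 422 × 9.80665 = 4138.4 m/s.
After the first burn: m = 26500 × exp(−1900/4138.4) = 26500 × 0.63184 = 16,743.8 kg.
After the second burn: m = 16,743.8 × exp(−1430/4138.4) = 16,743.8 × 0.70784 = 11,851.9 kg.
Second-burn propellant = 16,743.8 − 11,851.9 = 4,891.9 kg.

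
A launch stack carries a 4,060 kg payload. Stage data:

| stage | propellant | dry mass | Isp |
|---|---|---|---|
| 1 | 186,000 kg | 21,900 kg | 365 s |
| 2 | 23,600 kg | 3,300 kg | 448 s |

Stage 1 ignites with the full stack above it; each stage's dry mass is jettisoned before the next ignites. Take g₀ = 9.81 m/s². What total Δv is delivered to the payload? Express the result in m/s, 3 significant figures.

Δv ≈ 11700 m/s

Ignition mass of stage 1 = 186,000+21,900 + 23,600+3,300 + 4,060 = 238,860 kg.
Stage 1: m₀ = 238,860 kg, m_f = 238,860 − 186,000 = 52,860 kg; Δv = 365×9.81×ln(4.519) = 3580.7×1.5082 ≈ 5400 m/s.
Stage 2: m₀ = 30,960 kg, m_f = 30,960 − 23,600 = 7,360 kg; Δv = 448×9.81×ln(4.207) = 4394.9×1.4366 ≈ 6314 m/s.
Total Δv = 5400 + 6314 = 11714 m/s.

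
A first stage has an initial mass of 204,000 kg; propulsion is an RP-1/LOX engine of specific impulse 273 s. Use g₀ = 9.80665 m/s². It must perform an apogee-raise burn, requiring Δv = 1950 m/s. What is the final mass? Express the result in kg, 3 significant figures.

final mass ≈ 98500 kg

v_e = Isp · g₀ = 273 × 9.80665 = 2677.2 m/s.
m₀/m_f = exp(Δv / v_e) = exp(1950 / 2677.2) = exp(0.7284) = 2.0717.
m_f = m₀ / 2.0717 = 204,000 / 2.0717 = 98,469.9 kg.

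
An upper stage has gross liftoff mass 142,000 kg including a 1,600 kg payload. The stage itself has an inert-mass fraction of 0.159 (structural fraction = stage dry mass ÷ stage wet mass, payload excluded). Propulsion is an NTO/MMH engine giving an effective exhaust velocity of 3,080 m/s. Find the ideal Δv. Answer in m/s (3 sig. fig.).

Stage wet mass = m₀ − payload = 142,000 − 1,600 = 140,400 kg.
Stage dry mass = ε × stage wet mass = 0.159 × 140,400 = 22,323.6 kg.
Burnout mass m_f = stage dry + payload = 22,323.6 + 1,600 = 23,923.6 kg.
From the ideal rocket equation, Δv = v_e · ln(142,000/23,923.6) = 3080.0 × ln(5.936) = 3080.0 × 1.7810 ≈ 5485 m/s.

Δv ≈ 5490 m/s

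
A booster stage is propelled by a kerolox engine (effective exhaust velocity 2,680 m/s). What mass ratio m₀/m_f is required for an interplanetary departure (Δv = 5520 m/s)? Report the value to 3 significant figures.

mass ratio ≈ 7.84

m₀/m_f = exp(Δv / v_e) = exp(5520 / 2680.0) = exp(2.0597) = 7.8436.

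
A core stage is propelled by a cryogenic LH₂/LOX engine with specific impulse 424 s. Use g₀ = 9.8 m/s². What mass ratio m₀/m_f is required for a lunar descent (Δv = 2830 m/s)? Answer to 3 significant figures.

mass ratio ≈ 1.98

v_e = Isp · g₀ = 424 × 9.8 = 4155.2 m/s.
m₀/m_f = exp(Δv / v_e) = exp(2830 / 4155.2) = exp(0.6811) = 1.9760.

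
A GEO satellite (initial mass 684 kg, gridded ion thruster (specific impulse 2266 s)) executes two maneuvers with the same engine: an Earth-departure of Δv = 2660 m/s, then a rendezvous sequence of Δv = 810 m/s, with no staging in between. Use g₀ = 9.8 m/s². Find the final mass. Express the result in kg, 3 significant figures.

v_e = Isp · g₀ = 2266 × 9.8 = 22206.8 m/s.
After the first burn: m = 684 × exp(−2660/22206.8) = 684 × 0.88711 = 606.783 kg.
After the second burn: m = 606.783 × exp(−810/22206.8) = 606.783 × 0.96418 = 585.048 kg.

final mass ≈ 585 kg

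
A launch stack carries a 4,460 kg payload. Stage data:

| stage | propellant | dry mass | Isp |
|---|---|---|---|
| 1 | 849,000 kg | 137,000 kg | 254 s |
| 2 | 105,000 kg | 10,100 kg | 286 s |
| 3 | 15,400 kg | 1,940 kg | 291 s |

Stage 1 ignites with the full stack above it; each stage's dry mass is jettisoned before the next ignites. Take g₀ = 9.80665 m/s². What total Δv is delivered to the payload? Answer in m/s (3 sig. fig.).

Δv ≈ 11100 m/s

Ignition mass of stage 1 = 849,000+137,000 + 105,000+10,100 + 15,400+1,940 + 4,460 = 1,122,900 kg.
Stage 1: m₀ = 1,122,900 kg, m_f = 1,122,900 − 849,000 = 273,900 kg; Δv = 254×9.80665×ln(4.1) = 2490.9×1.4109 ≈ 3514 m/s.
Stage 2: m₀ = 136,900 kg, m_f = 136,900 − 105,000 = 31,900 kg; Δv = 286×9.80665×ln(4.292) = 2804.7×1.4566 ≈ 4085 m/s.
Stage 3: m₀ = 21,800 kg, m_f = 21,800 − 15,400 = 6,400 kg; Δv = 291×9.80665×ln(3.406) = 2853.7×1.2256 ≈ 3498 m/s.
Total Δv = 3514 + 4085 + 3498 = 11097 m/s.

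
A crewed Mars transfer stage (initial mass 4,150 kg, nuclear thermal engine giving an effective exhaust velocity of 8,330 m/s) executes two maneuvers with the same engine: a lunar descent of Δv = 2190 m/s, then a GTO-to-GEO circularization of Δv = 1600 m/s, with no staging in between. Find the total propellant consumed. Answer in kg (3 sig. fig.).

total propellant consumed ≈ 1520 kg

After the first burn: m = 4150 × exp(−2190/8330.0) = 4150 × 0.76881 = 3,190.56 kg.
After the second burn: m = 3,190.56 × exp(−1600/8330.0) = 3,190.56 × 0.82524 = 2,632.98 kg.
Total propellant = m₀ − m_final = 4150 − 2,632.98 = 1,517.02 kg.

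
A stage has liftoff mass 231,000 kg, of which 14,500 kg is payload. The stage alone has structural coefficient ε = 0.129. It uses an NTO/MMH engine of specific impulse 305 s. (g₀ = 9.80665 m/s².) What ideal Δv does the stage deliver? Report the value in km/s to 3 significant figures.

Δv ≈ 5.07 km/s

Stage wet mass = m₀ − payload = 231,000 − 14,500 = 216,500 kg.
Stage dry mass = ε × stage wet mass = 0.129 × 216,500 = 27,928.5 kg.
Burnout mass m_f = stage dry + payload = 27,928.5 + 14,500 = 42,428.5 kg.
v_e = Isp · g₀ = 305 × 9.80665 = 2991.0 m/s.
Using Δv = v_e ln(m₀/m_f): Δv = v_e · ln(231,000/42,428.5) = 2991.0 × ln(5.444) = 2991.0 × 1.6946 ≈ 5069 m/s.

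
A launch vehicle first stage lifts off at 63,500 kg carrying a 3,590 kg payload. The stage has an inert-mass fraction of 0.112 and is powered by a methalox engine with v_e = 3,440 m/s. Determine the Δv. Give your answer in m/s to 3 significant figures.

Stage wet mass = m₀ − payload = 63,500 − 3,590 = 59,910 kg.
Stage dry mass = ε × stage wet mass = 0.112 × 59,910 = 6,709.92 kg.
Burnout mass m_f = stage dry + payload = 6,709.92 + 3,590 = 10,299.92 kg.
By the Tsiolkovsky rocket equation, Δv = v_e · ln(63,500/10,299.92) = 3440.0 × ln(6.165) = 3440.0 × 1.8189 ≈ 6257 m/s.

Δv ≈ 6260 m/s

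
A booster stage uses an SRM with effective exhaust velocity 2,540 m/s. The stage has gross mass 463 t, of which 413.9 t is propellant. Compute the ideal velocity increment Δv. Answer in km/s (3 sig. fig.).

m_f = m₀ − m_prop = 463 − 413.9 = 49.1 t.
Δv = v_e · ln(m₀/m_f) = 2540.0 × ln(9.43) = 2540.0 × 2.2439 ≈ 5699.4 m/s.

Δv ≈ 5.70 km/s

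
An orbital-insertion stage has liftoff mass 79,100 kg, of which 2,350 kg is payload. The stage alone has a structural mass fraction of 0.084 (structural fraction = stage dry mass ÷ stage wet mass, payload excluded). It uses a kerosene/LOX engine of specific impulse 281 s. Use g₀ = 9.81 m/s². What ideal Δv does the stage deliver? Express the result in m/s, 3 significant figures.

Δv ≈ 6050 m/s

Stage wet mass = m₀ − payload = 79,100 − 2,350 = 76,750 kg.
Stage dry mass = ε × stage wet mass = 0.084 × 76,750 = 6,447 kg.
Burnout mass m_f = stage dry + payload = 6,447 + 2,350 = 8,797 kg.
v_e = Isp · g₀ = 281 × 9.81 = 2756.6 m/s.
Δv = v_e · ln(79,100/8,797) = 2756.6 × ln(8.992) = 2756.6 × 2.1963 ≈ 6054 m/s.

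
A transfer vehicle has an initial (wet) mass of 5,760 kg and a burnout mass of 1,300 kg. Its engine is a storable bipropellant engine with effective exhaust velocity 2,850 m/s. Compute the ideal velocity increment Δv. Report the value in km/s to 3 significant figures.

Δv ≈ 4.24 km/s

Using Δv = v_e ln(m₀/m_f): Δv = v_e · ln(m₀/m_f) = 2850.0 × ln(4.431) = 2850.0 × 1.4886 ≈ 4242.4 m/s.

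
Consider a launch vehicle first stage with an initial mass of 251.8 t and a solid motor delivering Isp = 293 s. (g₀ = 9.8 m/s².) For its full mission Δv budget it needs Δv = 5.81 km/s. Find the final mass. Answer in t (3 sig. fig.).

final mass ≈ 33.3 t

v_e = Isp · g₀ = 293 × 9.8 = 2871.4 m/s.
Using Δv = v_e ln(m₀/m_f): m₀/m_f = exp(Δv / v_e) = exp(5810 / 2871.4) = exp(2.0234) = 7.5640.
m_f = m₀ / 7.5640 = 251.8 / 7.5640 = 33.2893 t.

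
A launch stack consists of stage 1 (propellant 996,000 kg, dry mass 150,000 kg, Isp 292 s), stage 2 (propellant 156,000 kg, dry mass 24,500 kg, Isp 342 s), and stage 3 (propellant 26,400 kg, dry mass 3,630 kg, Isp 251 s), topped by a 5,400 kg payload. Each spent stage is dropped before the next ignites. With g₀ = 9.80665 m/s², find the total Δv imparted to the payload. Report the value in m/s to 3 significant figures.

Ignition mass of stage 1 = 996,000+150,000 + 156,000+24,500 + 26,400+3,630 + 5,400 = 1,361,930 kg.
Stage 1: m₀ = 1,361,930 kg, m_f = 1,361,930 − 996,000 = 365,930 kg; Δv = 292×9.80665×ln(3.722) = 2863.5×1.3142 ≈ 3763 m/s.
Stage 2: m₀ = 215,930 kg, m_f = 215,930 − 156,000 = 59,930 kg; Δv = 342×9.80665×ln(3.603) = 3353.9×1.2818 ≈ 4299 m/s.
Stage 3: m₀ = 35,430 kg, m_f = 35,430 − 26,400 = 9,030 kg; Δv = 251×9.80665×ln(3.924) = 2461.5×1.3670 ≈ 3365 m/s.
Total Δv = 3763 + 4299 + 3365 = 11427 m/s.

Δv ≈ 11400 m/s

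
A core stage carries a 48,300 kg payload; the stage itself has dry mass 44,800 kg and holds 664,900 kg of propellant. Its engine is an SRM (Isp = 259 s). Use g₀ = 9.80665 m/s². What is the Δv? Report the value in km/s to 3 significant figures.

Δv ≈ 5.33 km/s

v_e = Isp · g₀ = 259 × 9.80665 = 2539.9 m/s.
m₀ = payload + dry + propellant = 48,300 + 44,800 + 664,900 = 758,000 kg.
m_f = payload + dry = 48,300 + 44,800 = 93,100 kg.
By the Tsiolkovsky rocket equation, Δv = v_e · ln(m₀/m_f) = 2539.9 × ln(8.142) = 2539.9 × 2.0970 ≈ 5326.2 m/s.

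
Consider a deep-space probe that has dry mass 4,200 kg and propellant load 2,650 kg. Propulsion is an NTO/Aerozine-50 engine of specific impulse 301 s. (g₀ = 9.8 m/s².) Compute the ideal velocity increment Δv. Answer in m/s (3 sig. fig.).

Δv ≈ 1440 m/s

v_e = Isp · g₀ = 301 × 9.8 = 2949.8 m/s.
m₀ = m_dry + m_prop = 4,200 + 2,650 = 6,850 kg.
Δv = v_e · ln(m₀/m_f) = 2949.8 × ln(1.631) = 2949.8 × 0.4892 ≈ 1442.9 m/s.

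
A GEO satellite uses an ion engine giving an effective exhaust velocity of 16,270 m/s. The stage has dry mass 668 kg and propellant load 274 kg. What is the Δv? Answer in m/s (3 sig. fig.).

m₀ = m_dry + m_prop = 668 + 274 = 942 kg.
By the Tsiolkovsky rocket equation, Δv = v_e · ln(m₀/m_f) = 16270.0 × ln(1.41) = 16270.0 × 0.3437 ≈ 5592.3 m/s.

Δv ≈ 5590 m/s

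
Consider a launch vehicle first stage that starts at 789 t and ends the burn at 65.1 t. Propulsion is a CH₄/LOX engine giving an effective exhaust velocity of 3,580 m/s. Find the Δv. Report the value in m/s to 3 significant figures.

Δv ≈ 8930 m/s

Δv = v_e · ln(m₀/m_f) = 3580.0 × ln(12.12) = 3580.0 × 2.4948 ≈ 8931.5 m/s.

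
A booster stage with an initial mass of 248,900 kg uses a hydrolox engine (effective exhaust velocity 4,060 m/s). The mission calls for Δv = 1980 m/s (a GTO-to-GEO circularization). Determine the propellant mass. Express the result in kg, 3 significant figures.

m₀/m_f = exp(Δv / v_e) = exp(1980 / 4060.0) = exp(0.4877) = 1.6285.
m_f = 248,900 / 1.6285 = 152,840 kg, so propellant = m₀ − m_f = 248,900 − 152,840 = 96,060 kg.

propellant mass ≈ 96100 kg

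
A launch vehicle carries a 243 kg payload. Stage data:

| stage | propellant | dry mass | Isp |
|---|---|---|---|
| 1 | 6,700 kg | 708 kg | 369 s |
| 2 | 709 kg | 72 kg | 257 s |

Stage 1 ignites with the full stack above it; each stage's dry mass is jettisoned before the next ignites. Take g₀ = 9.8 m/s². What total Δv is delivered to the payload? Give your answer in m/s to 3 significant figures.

Δv ≈ 8690 m/s

Ignition mass of stage 1 = 6,700+708 + 709+72 + 243 = 8,432 kg.
Stage 1: m₀ = 8,432 kg, m_f = 8,432 − 6,700 = 1,732 kg; Δv = 369×9.8×ln(4.868) = 3616.2×1.5828 ≈ 5724 m/s.
Stage 2: m₀ = 1,024 kg, m_f = 1,024 − 709 = 315 kg; Δv = 257×9.8×ln(3.251) = 2518.6×1.1789 ≈ 2969 m/s.
Total Δv = 5724 + 2969 = 8693 m/s.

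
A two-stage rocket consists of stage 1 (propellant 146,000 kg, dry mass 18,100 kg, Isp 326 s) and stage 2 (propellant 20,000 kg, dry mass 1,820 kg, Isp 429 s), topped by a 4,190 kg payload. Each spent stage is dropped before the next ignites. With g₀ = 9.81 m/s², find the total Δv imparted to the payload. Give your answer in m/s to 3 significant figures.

Δv ≈ 10800 m/s

Ignition mass of stage 1 = 146,000+18,100 + 20,000+1,820 + 4,190 = 190,110 kg.
Stage 1: m₀ = 190,110 kg, m_f = 190,110 − 146,000 = 44,110 kg; Δv = 326×9.81×ln(4.31) = 3198.1×1.4609 ≈ 4672 m/s.
Stage 2: m₀ = 26,010 kg, m_f = 26,010 − 20,000 = 6,010 kg; Δv = 429×9.81×ln(4.328) = 4208.5×1.4651 ≈ 6166 m/s.
Total Δv = 4672 + 6166 = 10838 m/s.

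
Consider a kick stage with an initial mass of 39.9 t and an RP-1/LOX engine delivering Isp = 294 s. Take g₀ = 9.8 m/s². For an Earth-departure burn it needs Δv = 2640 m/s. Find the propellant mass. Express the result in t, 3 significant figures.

propellant mass ≈ 23.9 t

v_e = Isp · g₀ = 294 × 9.8 = 2881.2 m/s.
m₀/m_f = exp(Δv / v_e) = exp(2640 / 2881.2) = exp(0.9163) = 2.5000.
m_f = 39.9 / 2.5000 = 15.96 t, so propellant = m₀ − m_f = 39.9 − 15.96 = 23.94 t.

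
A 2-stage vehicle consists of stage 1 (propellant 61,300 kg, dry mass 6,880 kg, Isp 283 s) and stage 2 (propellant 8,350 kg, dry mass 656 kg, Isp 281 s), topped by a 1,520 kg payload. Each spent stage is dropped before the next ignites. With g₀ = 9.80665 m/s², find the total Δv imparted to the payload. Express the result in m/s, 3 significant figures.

Δv ≈ 8530 m/s

Ignition mass of stage 1 = 61,300+6,880 + 8,350+656 + 1,520 = 78,706 kg.
Stage 1: m₀ = 78,706 kg, m_f = 78,706 − 61,300 = 17,406 kg; Δv = 283×9.80665×ln(4.522) = 2775.3×1.5089 ≈ 4188 m/s.
Stage 2: m₀ = 10,526 kg, m_f = 10,526 − 8,350 = 2,176 kg; Δv = 281×9.80665×ln(4.837) = 2755.7×1.5764 ≈ 4344 m/s.
Total Δv = 4188 + 4344 = 8532 m/s.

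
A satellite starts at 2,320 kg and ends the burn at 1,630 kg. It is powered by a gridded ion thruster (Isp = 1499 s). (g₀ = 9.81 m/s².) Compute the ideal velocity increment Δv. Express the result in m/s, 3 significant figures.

Δv ≈ 5190 m/s

v_e = Isp · g₀ = 1499 × 9.81 = 14705.2 m/s.
By the Tsiolkovsky rocket equation, Δv = v_e · ln(m₀/m_f) = 14705.2 × ln(1.423) = 14705.2 × 0.3530 ≈ 5190.7 m/s.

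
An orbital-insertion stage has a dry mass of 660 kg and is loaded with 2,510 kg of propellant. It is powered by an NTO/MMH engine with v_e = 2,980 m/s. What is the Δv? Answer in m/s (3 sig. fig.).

Δv ≈ 4680 m/s

m₀ = m_dry + m_prop = 660 + 2,510 = 3,170 kg.
Δv = v_e · ln(m₀/m_f) = 2980.0 × ln(4.803) = 2980.0 × 1.5692 ≈ 4676.4 m/s.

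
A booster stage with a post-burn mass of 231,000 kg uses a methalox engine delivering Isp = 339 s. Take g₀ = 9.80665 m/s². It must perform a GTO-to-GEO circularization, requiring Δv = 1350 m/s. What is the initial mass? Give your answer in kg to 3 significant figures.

v_e = Isp · g₀ = 339 × 9.80665 = 3324.5 m/s.
m₀/m_f = exp(Δv / v_e) = exp(1350 / 3324.5) = exp(0.4061) = 1.5009.
m₀ = m_f × 1.5009 = 231,000 × 1.5009 = 346,708 kg.

initial mass ≈ 347000 kg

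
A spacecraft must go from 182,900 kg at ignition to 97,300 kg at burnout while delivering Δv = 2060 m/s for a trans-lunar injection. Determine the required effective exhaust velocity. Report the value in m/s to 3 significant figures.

v_e ≈ 3260 m/s

ln(m₀/m_f) = ln(182900/97300) = ln(1.88) = 0.6311.
Using Δv = v_e ln(m₀/m_f): v_e = Δv / ln(m₀/m_f) = 2060 / 0.6311 = 3263.9 m/s.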